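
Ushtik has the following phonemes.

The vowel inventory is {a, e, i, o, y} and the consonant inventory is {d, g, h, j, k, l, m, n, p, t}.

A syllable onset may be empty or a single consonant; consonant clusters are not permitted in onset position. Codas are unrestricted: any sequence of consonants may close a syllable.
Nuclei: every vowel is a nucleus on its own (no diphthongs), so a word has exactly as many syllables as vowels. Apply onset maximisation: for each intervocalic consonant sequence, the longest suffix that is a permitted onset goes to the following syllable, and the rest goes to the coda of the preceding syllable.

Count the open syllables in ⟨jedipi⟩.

3

Vowels present: e, i, i; each is a nucleus, giving 3 syllables.
σ1/σ2 boundary: /d/ → onset of the next syllable (single consonants are always licit onsets).
σ2/σ3 boundary: /p/ is a single consonant, so it becomes the next onset.
Result: je.di.pi.
Classifying each syllable: /je/ (open), /di/ (open), /pi/ (open).
Open syllables: 3.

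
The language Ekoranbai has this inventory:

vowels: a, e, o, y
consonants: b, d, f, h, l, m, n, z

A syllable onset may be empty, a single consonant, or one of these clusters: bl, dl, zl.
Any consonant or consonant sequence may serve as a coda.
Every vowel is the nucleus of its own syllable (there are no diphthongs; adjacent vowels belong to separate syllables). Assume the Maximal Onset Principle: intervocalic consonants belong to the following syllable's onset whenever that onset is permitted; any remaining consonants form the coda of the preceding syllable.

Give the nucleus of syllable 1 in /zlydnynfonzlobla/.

y

Nuclei (vowels): y, y, o, o, a → 5 syllables.
The first nucleus (vowel 1 from the left) is /y/.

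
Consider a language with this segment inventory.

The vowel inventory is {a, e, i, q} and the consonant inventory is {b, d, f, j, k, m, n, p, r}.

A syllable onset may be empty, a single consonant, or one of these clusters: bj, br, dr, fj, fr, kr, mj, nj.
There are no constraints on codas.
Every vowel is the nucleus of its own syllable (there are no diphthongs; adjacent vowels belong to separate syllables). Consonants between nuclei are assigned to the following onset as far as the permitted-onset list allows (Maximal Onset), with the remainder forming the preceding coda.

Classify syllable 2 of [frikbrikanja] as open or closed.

open

Vowels present: i, i, a, a; each is a nucleus, giving 4 syllables.
/i…i/ gap (V1→V2): cluster /kbr/ — the longest permitted-onset suffix is /br/; onset = /br/, preceding coda = /k/.
/i…a/ gap (V2→V3): /k/ is a single consonant, so it becomes the next onset.
/a…a/ gap (V3→V4): /nj/ — entire cluster is a permitted onset → onset /nj/, coda ∅.
Syllabification: frik.bri.ka.nja.
Syllable 2 is /bri/; it ends in its nucleus with no coda, so it is open.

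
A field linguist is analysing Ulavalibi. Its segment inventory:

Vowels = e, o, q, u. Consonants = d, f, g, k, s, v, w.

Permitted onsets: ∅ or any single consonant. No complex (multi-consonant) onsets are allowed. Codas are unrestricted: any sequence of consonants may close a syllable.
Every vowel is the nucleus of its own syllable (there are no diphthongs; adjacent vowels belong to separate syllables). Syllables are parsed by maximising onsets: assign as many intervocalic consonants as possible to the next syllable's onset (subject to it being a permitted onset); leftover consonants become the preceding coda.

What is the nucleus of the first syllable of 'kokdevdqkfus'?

Vowels present: o, e, q, u; each is a nucleus, giving 4 syllables.
The first nucleus (vowel 1 from the left) is /o/.

o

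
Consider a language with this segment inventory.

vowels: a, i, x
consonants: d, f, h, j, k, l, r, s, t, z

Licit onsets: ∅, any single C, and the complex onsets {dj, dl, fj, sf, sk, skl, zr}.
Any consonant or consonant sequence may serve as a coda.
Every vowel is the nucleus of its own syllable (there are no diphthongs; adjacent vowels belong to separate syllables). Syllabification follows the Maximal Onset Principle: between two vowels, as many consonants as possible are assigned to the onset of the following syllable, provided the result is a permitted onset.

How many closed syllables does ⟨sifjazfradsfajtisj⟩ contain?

4

Vowels present: i, a, a, a, i; each is a nucleus, giving 5 syllables.
V1 /i/ – V2 /a/: cluster /fj/ — /fj/ is itself a permitted onset, so the whole cluster goes right; preceding coda = ∅.
V2 /a/ – V3 /a/: cluster /zfr/ — the longest permitted-onset suffix is /r/; onset = /r/, preceding coda = /zf/.
V3 /a/ – V4 /a/: /dsf/; trying suffixes from longest down, /sf/ is the first permitted one, so coda /d/ | onset /sf/.
V4 /a/ – V5 /i/: /jt/ splits as /j/ + /t/ (/t/ is the longest suffix that is a licit onset).
Putting it together: si.fjazf.rad.sfaj.tisj.
Classifying each syllable: /si/ (open), /fjazf/ (closed), /rad/ (closed), /sfaj/ (closed), /tisj/ (closed).
Closed syllables: 4.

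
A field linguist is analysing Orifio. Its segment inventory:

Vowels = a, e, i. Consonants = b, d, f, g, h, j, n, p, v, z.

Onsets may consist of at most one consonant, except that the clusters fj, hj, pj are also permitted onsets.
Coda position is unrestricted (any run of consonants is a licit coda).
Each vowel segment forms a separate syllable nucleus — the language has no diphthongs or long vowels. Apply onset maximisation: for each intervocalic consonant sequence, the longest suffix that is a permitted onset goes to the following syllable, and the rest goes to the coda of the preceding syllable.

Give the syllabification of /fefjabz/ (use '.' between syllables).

Nuclei (vowels): e, a → 2 syllables.
σ1/σ2 boundary: /fj/ is a licit onset in full, so it all attaches to the next syllable.

fe.fjabz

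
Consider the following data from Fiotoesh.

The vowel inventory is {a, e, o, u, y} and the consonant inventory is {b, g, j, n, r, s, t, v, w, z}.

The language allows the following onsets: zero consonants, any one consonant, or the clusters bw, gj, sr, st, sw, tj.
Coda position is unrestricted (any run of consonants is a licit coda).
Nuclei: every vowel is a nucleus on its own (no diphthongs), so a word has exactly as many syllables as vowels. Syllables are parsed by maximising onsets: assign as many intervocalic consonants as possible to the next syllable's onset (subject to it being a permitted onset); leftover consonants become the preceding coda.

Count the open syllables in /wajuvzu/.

Vowels present: a, u, u; each is a nucleus, giving 3 syllables.
Between /a/ (V1) and /u/ (V2): just /j/ — single C goes to the following onset.
Between /u/ (V2) and /u/ (V3): /vz/ splits as /v/ + /z/ (/z/ is the longest suffix that is a licit onset).
Result: wa.juv.zu.
Classifying each syllable: /wa/ (open), /juv/ (closed), /zu/ (open).
Open syllables: 2.

2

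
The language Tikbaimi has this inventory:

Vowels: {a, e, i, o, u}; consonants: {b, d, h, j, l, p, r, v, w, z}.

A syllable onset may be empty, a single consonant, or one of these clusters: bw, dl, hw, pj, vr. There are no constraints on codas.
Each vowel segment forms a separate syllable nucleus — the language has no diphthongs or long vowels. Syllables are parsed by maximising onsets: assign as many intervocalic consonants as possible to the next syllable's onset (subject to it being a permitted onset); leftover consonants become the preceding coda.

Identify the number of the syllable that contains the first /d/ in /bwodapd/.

2

Vowels present: o, a; each is a nucleus, giving 2 syllables.
Between /o/ (V1) and /a/ (V2): just /d/ — single C goes to the following onset.
Syllabification: bwo.dapd.
The first /d/ is in the onset of syllable 2 (/dapd/).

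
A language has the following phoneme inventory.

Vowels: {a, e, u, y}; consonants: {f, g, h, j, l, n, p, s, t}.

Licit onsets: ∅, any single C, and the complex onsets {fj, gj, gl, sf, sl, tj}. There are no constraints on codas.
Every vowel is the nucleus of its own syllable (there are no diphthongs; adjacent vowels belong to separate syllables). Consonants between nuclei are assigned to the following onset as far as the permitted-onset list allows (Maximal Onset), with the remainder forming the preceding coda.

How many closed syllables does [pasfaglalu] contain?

Nuclei (vowels): a, a, a, u → 4 syllables.
Between /a/ (V1) and /a/ (V2): /sf/ is a licit onset in full, so it all attaches to the next syllable.
Between /a/ (V2) and /a/ (V3): cluster /gl/ — /gl/ is itself a permitted onset, so the whole cluster goes right; preceding coda = ∅.
Between /a/ (V3) and /u/ (V4): /l/ → onset of the next syllable (single consonants are always licit onsets).
Syllabification: pa.sfa.gla.lu.
Classifying each syllable: /pa/ (open), /sfa/ (open), /gla/ (open), /lu/ (open).
Closed syllables: 0.

0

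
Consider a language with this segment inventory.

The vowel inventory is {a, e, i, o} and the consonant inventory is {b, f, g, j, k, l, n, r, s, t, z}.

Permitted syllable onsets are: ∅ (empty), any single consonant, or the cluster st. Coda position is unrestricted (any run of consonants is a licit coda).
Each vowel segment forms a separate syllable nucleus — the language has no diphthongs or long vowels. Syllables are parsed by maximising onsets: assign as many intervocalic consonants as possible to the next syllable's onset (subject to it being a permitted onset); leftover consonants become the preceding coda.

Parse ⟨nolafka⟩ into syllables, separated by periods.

no.laf.ka

Vowels present: o, a, a; each is a nucleus, giving 3 syllables.
Between /o/ (V1) and /a/ (V2): /l/ → onset of the next syllable (single consonants are always licit onsets).
Between /a/ (V2) and /a/ (V3): /fk/; trying suffixes from longest down, /k/ is the first permitted one, so coda /f/ | onset /k/.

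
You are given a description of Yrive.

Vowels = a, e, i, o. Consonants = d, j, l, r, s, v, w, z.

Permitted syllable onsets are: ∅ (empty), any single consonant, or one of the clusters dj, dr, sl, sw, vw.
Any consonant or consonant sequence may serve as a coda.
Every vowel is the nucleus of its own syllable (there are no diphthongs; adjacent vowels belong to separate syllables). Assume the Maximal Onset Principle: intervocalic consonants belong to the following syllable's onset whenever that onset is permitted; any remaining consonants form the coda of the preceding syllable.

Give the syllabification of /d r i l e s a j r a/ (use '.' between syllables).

Vowels present: i, e, a, a; each is a nucleus, giving 4 syllables.
σ1/σ2 boundary: just /l/ — single C goes to the following onset.
σ2/σ3 boundary: /s/ is a single consonant, so it becomes the next onset.
σ3/σ4 boundary: cluster /jr/ — the longest permitted-onset suffix is /r/; onset = /r/, preceding coda = /j/.

dri.le.saj.ra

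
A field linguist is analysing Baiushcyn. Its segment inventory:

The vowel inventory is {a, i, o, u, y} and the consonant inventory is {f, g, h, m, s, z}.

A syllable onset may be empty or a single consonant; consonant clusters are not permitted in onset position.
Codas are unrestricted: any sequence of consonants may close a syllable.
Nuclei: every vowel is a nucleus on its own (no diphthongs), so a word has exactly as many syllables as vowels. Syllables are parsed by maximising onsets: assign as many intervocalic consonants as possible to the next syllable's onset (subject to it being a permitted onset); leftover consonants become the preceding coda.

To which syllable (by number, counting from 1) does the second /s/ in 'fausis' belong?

The vowels are a, u, i — 3 nuclei, so 3 syllables.
Between /a/ (V1) and /u/ (V2): hiatus — the boundary sits between the two vowels.
Between /u/ (V2) and /i/ (V3): just /s/ — single C goes to the following onset.
So the parse is fa.u.sis.
The second /s/ is in the coda of syllable 3 (/sis/).

3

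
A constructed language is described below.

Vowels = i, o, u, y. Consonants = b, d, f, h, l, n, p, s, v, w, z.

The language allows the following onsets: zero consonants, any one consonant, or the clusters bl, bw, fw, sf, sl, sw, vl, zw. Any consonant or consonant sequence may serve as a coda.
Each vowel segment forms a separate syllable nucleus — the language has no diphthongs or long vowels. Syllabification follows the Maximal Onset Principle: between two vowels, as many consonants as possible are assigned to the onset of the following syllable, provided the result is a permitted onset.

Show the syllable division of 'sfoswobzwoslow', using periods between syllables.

sfo.swob.zwo.slow

The vowels are o, o, o, o — 4 nuclei, so 4 syllables.
/o…o/ gap (V1→V2): /sw/ — entire cluster is a permitted onset → onset /sw/, coda ∅.
/o…o/ gap (V2→V3): /bzw/ — longest licit onset from the right is /zw/, leaving /b/ as coda.
/o…o/ gap (V3→V4): cluster /sl/ — /sl/ is itself a permitted onset, so the whole cluster goes right; preceding coda = ∅.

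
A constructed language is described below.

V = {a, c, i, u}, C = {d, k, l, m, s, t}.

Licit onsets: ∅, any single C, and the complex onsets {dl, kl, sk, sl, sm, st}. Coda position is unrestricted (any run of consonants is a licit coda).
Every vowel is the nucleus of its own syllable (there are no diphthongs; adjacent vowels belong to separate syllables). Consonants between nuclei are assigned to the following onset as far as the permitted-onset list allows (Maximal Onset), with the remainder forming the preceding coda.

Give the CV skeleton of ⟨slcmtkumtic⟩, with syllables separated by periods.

Nuclei (vowels): c, u, i, c → 4 syllables.
Between /c/ (V1) and /u/ (V2): cluster /mtk/ — the longest permitted-onset suffix is /k/; onset = /k/, preceding coda = /mt/.
Between /u/ (V2) and /i/ (V3): /mt/ — longest licit onset from the right is /t/, leaving /m/ as coda.
Between /i/ (V3) and /c/ (V4): hiatus — the boundary sits between the two vowels.
Putting it together: slcmt.kum.ti.c.
Mapping each syllable to C/V: /slcmt/ → CCVCC, /kum/ → CVC, /ti/ → CV, /c/ → V.

CCVCC.CVC.CV.V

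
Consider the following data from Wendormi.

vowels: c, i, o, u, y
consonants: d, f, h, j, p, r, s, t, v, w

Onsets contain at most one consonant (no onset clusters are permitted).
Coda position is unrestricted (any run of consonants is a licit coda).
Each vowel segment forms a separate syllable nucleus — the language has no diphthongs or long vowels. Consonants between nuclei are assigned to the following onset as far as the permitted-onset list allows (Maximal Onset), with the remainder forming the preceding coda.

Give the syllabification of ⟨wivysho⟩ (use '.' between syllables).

wi.vys.ho

Nuclei (vowels): i, y, o → 3 syllables.
/i…y/ gap (V1→V2): /v/ is a single consonant, so it becomes the next onset.
/y…o/ gap (V2→V3): cluster /sh/ — the longest permitted-onset suffix is /h/; onset = /h/, preceding coda = /s/.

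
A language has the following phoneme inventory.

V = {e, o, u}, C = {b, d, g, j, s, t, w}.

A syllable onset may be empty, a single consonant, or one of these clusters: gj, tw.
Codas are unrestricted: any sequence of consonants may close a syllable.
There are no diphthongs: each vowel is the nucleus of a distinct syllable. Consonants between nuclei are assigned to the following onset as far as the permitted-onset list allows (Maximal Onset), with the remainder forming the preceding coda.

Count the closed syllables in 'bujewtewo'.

1

Vowels present: u, e, e, o; each is a nucleus, giving 4 syllables.
Between /u/ (V1) and /e/ (V2): /j/ is a single consonant, so it becomes the next onset.
Between /e/ (V2) and /e/ (V3): cluster /wt/ — the longest permitted-onset suffix is /t/; onset = /t/, preceding coda = /w/.
Between /e/ (V3) and /o/ (V4): /w/ is a single consonant, so it becomes the next onset.
Putting it together: bu.jew.te.wo.
Classifying each syllable: /bu/ (open), /jew/ (closed), /te/ (open), /wo/ (open).
Closed syllables: 1.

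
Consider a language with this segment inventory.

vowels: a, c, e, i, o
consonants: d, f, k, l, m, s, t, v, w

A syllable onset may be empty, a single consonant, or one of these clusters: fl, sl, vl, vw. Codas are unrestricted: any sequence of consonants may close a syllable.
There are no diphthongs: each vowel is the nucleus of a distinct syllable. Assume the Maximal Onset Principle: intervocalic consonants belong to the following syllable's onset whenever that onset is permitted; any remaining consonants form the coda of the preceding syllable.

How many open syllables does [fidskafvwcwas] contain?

The vowels are i, a, c, a — 4 nuclei, so 4 syllables.
V1 /i/ – V2 /a/: /dsk/ — longest licit onset from the right is /k/, leaving /ds/ as coda.
V2 /a/ – V3 /c/: cluster /fvw/ — the longest permitted-onset suffix is /vw/; onset = /vw/, preceding coda = /f/.
V3 /c/ – V4 /a/: /w/ → onset of the next syllable (single consonants are always licit onsets).
So the parse is fids.kaf.vwc.was.
Classifying each syllable: /fids/ (closed), /kaf/ (closed), /vwc/ (open), /was/ (closed).
Open syllables: 1.

1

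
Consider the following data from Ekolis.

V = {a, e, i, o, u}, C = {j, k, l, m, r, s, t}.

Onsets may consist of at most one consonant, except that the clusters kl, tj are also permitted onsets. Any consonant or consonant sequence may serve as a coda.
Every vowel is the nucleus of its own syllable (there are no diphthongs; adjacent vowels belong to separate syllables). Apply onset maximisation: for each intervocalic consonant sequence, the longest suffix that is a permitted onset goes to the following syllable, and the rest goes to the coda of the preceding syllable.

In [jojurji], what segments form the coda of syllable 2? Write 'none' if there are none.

r

Nuclei (vowels): o, u, i → 3 syllables.
Between /o/ (V1) and /u/ (V2): /j/ is a single consonant, so it becomes the next onset.
Between /u/ (V2) and /i/ (V3): /rj/ — longest licit onset from the right is /j/, leaving /r/ as coda.
Result: jo.jur.ji.
Syllable 2 is /jur/: onset /j/, nucleus /u/, coda /r/.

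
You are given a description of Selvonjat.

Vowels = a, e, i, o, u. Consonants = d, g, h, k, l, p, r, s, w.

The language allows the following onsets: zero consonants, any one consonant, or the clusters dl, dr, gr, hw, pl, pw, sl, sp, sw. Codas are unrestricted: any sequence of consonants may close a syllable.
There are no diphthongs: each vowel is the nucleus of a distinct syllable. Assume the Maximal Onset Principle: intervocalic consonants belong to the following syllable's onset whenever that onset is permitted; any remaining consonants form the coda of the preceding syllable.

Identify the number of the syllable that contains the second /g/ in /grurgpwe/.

Vowels present: u, e; each is a nucleus, giving 2 syllables.
Between /u/ (V1) and /e/ (V2): /rgpw/; trying suffixes from longest down, /pw/ is the first permitted one, so coda /rg/ | onset /pw/.
Result: grurg.pwe.
The second /g/ is in the coda of syllable 1 (/grurg/).

1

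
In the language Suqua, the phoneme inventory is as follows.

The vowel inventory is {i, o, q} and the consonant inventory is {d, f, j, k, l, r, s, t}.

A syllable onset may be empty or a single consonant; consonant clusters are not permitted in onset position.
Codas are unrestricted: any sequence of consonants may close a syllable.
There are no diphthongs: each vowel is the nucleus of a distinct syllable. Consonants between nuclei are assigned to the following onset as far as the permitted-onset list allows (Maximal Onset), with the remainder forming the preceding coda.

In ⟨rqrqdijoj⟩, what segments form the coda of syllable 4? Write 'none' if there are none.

j

Vowels present: q, q, i, o; each is a nucleus, giving 4 syllables.
σ1/σ2 boundary: /r/ → onset of the next syllable (single consonants are always licit onsets).
σ2/σ3 boundary: just /d/ — single C goes to the following onset.
σ3/σ4 boundary: just /j/ — single C goes to the following onset.
Syllabification: rq.rq.di.joj.
Syllable 4 is /joj/: onset /j/, nucleus /o/, coda /j/.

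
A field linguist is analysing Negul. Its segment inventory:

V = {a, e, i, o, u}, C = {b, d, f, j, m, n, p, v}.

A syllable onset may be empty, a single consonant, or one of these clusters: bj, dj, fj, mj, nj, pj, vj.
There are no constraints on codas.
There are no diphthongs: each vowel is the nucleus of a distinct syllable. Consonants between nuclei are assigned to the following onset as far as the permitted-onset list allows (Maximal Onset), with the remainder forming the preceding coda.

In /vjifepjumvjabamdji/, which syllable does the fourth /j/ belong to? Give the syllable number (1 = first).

Vowels present: i, e, u, a, a, i; each is a nucleus, giving 6 syllables.
Between /i/ (V1) and /e/ (V2): /f/ is a single consonant, so it becomes the next onset.
Between /e/ (V2) and /u/ (V3): cluster /pj/ — /pj/ is itself a permitted onset, so the whole cluster goes right; preceding coda = ∅.
Between /u/ (V3) and /a/ (V4): /mvj/ — longest licit onset from the right is /vj/, leaving /m/ as coda.
Between /a/ (V4) and /a/ (V5): /b/ → onset of the next syllable (single consonants are always licit onsets).
Between /a/ (V5) and /i/ (V6): /mdj/ — longest licit onset from the right is /dj/, leaving /m/ as coda.
Syllabification: vji.fe.pjum.vja.bam.dji.
The fourth /j/ is in the onset of syllable 6 (/dji/).

6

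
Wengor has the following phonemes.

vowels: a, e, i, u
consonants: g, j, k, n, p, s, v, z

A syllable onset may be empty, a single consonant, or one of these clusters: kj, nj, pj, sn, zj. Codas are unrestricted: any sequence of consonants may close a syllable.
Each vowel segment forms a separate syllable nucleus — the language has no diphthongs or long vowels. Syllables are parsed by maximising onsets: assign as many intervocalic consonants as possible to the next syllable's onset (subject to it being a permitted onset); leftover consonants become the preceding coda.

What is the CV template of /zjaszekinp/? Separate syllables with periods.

Nuclei (vowels): a, e, i → 3 syllables.
σ1/σ2 boundary: /sz/ — longest licit onset from the right is /z/, leaving /s/ as coda.
σ2/σ3 boundary: just /k/ — single C goes to the following onset.
Syllabification: zjas.ze.kinp.
Mapping each syllable to C/V: /zjas/ → CCVC, /ze/ → CV, /kinp/ → CVCC.

CCVC.CV.CVCC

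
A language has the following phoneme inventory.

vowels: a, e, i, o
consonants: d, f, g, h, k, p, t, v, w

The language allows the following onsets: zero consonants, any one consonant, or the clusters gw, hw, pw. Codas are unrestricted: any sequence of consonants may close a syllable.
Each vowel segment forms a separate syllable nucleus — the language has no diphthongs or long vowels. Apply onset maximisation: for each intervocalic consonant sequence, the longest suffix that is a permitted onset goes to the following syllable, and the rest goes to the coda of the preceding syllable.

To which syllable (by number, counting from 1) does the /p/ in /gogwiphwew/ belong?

2

The vowels are o, i, e — 3 nuclei, so 3 syllables.
σ1/σ2 boundary: /gw/ is a licit onset in full, so it all attaches to the next syllable.
σ2/σ3 boundary: /phw/ — longest licit onset from the right is /hw/, leaving /p/ as coda.
Syllabification: go.gwip.hwew.
The /p/ is in the coda of syllable 2 (/gwip/).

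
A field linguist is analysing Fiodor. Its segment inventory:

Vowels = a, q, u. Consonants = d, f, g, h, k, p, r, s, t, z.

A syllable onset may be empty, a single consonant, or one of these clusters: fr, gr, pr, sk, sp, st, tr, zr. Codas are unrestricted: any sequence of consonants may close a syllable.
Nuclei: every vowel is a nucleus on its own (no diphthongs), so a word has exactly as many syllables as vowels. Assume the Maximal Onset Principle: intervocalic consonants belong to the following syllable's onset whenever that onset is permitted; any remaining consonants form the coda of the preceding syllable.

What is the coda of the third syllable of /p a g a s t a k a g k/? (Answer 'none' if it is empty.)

none

Nuclei (vowels): a, a, a, a → 4 syllables.
σ1/σ2 boundary: just /g/ — single C goes to the following onset.
σ2/σ3 boundary: /st/ — entire cluster is a permitted onset → onset /st/, coda ∅.
σ3/σ4 boundary: just /k/ — single C goes to the following onset.
Syllabification: pa.ga.sta.kagk.
Syllable 3 is /sta/: onset /st/, nucleus /a/, coda ∅.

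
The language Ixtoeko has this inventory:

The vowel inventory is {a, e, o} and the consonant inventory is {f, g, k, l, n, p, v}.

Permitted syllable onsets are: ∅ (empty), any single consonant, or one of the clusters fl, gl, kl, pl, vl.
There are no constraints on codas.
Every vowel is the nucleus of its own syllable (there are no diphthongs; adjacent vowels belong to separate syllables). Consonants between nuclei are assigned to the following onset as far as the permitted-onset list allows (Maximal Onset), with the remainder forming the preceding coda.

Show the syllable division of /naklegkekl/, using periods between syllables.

The vowels are a, e, e — 3 nuclei, so 3 syllables.
Between /a/ (V1) and /e/ (V2): cluster /kl/ — /kl/ is itself a permitted onset, so the whole cluster goes right; preceding coda = ∅.
Between /e/ (V2) and /e/ (V3): cluster /gk/ — the longest permitted-onset suffix is /k/; onset = /k/, preceding coda = /g/.

na.kleg.kekl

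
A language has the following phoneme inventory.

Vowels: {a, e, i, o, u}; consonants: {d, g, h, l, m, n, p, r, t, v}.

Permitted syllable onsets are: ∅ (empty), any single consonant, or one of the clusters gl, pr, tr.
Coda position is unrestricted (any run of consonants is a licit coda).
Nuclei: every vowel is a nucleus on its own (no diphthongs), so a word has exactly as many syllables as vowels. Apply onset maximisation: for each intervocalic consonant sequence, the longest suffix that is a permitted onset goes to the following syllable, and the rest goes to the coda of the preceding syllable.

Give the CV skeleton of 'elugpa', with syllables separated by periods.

V.CVC.CV

Vowels present: e, u, a; each is a nucleus, giving 3 syllables.
Between /e/ (V1) and /u/ (V2): /l/ is a single consonant, so it becomes the next onset.
Between /u/ (V2) and /a/ (V3): cluster /gp/ — the longest permitted-onset suffix is /p/; onset = /p/, preceding coda = /g/.
Syllabification: e.lug.pa.
Mapping each syllable to C/V: /e/ → V, /lug/ → CVC, /pa/ → CV.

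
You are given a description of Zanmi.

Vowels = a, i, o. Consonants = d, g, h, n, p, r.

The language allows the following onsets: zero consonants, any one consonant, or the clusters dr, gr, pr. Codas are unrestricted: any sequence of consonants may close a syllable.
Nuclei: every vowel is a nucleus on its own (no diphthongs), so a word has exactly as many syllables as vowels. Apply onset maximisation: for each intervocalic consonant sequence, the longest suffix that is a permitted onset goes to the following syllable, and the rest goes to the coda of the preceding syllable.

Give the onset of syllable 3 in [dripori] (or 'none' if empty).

r

Nuclei (vowels): i, o, i → 3 syllables.
σ1/σ2 boundary: /p/ is a single consonant, so it becomes the next onset.
σ2/σ3 boundary: /r/ → onset of the next syllable (single consonants are always licit onsets).
Putting it together: dri.po.ri.
Syllable 3 is /ri/: onset /r/, nucleus /i/, coda ∅.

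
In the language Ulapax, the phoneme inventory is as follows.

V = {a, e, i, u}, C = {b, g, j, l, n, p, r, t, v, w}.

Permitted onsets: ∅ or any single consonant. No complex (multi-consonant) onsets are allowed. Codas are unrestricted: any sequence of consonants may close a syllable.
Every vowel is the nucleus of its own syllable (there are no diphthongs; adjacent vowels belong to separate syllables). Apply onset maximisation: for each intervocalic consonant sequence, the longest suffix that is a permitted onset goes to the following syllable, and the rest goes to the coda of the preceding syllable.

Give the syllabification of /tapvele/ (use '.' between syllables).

tap.ve.le

Vowels present: a, e, e; each is a nucleus, giving 3 syllables.
σ1/σ2 boundary: /pv/ splits as /p/ + /v/ (/v/ is the longest suffix that is a licit onset).
σ2/σ3 boundary: /l/ is a single consonant, so it becomes the next onset.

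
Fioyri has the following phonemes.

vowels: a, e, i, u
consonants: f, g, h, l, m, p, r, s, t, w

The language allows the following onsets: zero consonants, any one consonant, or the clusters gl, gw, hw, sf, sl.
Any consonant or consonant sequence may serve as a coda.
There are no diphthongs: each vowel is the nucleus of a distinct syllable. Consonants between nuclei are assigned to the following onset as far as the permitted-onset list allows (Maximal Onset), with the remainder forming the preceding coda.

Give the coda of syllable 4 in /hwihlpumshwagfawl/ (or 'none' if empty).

wl

Vowels present: i, u, a, a; each is a nucleus, giving 4 syllables.
V1 /i/ – V2 /u/: /hlp/; trying suffixes from longest down, /p/ is the first permitted one, so coda /hl/ | onset /p/.
V2 /u/ – V3 /a/: /mshw/; trying suffixes from longest down, /hw/ is the first permitted one, so coda /ms/ | onset /hw/.
V3 /a/ – V4 /a/: /gf/; trying suffixes from longest down, /f/ is the first permitted one, so coda /g/ | onset /f/.
Result: hwihl.pums.hwag.fawl.
Syllable 4 is /fawl/: onset /f/, nucleus /a/, coda /wl/.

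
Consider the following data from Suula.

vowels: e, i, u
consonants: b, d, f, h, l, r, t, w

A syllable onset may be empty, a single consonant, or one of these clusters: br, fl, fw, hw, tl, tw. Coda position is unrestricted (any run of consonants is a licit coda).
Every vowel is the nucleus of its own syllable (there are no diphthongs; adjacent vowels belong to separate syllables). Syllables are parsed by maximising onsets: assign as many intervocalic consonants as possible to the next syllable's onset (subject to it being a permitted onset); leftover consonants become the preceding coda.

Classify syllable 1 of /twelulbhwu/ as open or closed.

The vowels are e, u, u — 3 nuclei, so 3 syllables.
Between /e/ (V1) and /u/ (V2): just /l/ — single C goes to the following onset.
Between /u/ (V2) and /u/ (V3): /lbhw/; trying suffixes from longest down, /hw/ is the first permitted one, so coda /lb/ | onset /hw/.
So the parse is twe.lulb.hwu.
Syllable 1 is /twe/; it ends in its nucleus with no coda, so it is open.

open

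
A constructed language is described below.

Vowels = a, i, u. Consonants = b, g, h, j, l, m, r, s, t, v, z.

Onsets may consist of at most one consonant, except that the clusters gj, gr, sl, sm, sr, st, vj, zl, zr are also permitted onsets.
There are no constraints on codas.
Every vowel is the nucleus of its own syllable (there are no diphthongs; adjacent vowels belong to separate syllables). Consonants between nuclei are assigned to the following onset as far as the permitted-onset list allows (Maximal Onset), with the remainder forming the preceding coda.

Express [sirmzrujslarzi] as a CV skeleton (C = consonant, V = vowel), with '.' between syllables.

CVCC.CCVC.CCVC.CV

The vowels are i, u, a, i — 4 nuclei, so 4 syllables.
/i…u/ gap (V1→V2): cluster /rmzr/ — the longest permitted-onset suffix is /zr/; onset = /zr/, preceding coda = /rm/.
/u…a/ gap (V2→V3): /jsl/; trying suffixes from longest down, /sl/ is the first permitted one, so coda /j/ | onset /sl/.
/a…i/ gap (V3→V4): /rz/ — longest licit onset from the right is /z/, leaving /r/ as coda.
Result: sirm.zruj.slar.zi.
Mapping each syllable to C/V: /sirm/ → CVCC, /zruj/ → CCVC, /slar/ → CCVC, /zi/ → CV.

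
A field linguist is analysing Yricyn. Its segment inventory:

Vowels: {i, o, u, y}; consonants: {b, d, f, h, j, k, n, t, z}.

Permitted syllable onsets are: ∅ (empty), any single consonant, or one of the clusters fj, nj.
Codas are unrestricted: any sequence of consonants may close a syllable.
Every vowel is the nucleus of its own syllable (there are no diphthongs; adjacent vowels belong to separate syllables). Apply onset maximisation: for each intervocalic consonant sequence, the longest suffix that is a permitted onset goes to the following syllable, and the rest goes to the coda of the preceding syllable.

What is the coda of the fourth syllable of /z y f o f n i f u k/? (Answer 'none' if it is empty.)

k

The vowels are y, o, i, u — 4 nuclei, so 4 syllables.
/y…o/ gap (V1→V2): just /f/ — single C goes to the following onset.
/o…i/ gap (V2→V3): /fn/ splits as /f/ + /n/ (/n/ is the longest suffix that is a licit onset).
/i…u/ gap (V3→V4): just /f/ — single C goes to the following onset.
Result: zy.fof.ni.fuk.
Syllable 4 is /fuk/: onset /f/, nucleus /u/, coda /k/.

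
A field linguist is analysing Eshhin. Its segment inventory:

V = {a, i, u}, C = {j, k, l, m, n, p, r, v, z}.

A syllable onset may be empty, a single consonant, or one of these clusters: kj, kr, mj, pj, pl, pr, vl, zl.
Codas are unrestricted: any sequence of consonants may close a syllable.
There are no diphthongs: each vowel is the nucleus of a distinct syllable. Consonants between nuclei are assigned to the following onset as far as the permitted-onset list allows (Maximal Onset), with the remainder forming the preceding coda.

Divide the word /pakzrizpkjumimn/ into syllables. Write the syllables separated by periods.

Vowels present: a, i, u, i; each is a nucleus, giving 4 syllables.
Between /a/ (V1) and /i/ (V2): cluster /kzr/ — the longest permitted-onset suffix is /r/; onset = /r/, preceding coda = /kz/.
Between /i/ (V2) and /u/ (V3): /zpkj/; trying suffixes from longest down, /kj/ is the first permitted one, so coda /zp/ | onset /kj/.
Between /u/ (V3) and /i/ (V4): just /m/ — single C goes to the following onset.

pakz.rizp.kju.mimn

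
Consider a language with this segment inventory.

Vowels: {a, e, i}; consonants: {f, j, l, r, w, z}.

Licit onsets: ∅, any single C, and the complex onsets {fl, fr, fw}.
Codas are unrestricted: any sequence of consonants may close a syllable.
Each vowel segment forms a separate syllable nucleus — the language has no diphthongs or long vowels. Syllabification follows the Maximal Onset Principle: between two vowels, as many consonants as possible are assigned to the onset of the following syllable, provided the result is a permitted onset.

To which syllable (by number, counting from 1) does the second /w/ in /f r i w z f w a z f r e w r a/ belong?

2

Vowels present: i, a, e, a; each is a nucleus, giving 4 syllables.
σ1/σ2 boundary: cluster /wzfw/ — the longest permitted-onset suffix is /fw/; onset = /fw/, preceding coda = /wz/.
σ2/σ3 boundary: cluster /zfr/ — the longest permitted-onset suffix is /fr/; onset = /fr/, preceding coda = /z/.
σ3/σ4 boundary: /wr/ — longest licit onset from the right is /r/, leaving /w/ as coda.
So the parse is friwz.fwaz.frew.ra.
The second /w/ is in the onset of syllable 2 (/fwaz/).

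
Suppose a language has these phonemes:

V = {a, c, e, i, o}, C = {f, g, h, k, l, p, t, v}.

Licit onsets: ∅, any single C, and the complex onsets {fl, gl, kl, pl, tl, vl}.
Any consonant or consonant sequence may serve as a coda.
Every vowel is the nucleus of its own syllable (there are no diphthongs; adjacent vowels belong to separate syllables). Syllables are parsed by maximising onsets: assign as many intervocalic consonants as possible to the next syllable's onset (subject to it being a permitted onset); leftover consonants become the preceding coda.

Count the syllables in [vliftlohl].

Vowels present: i, o; each is a nucleus, giving 2 syllables.

2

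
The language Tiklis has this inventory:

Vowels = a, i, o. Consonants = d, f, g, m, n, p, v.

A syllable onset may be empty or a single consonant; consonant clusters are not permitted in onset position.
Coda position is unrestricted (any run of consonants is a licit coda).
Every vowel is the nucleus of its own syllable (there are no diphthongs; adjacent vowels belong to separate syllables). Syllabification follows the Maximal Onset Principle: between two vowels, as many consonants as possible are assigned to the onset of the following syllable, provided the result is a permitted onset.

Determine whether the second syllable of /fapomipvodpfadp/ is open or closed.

Vowels present: a, o, i, o, a; each is a nucleus, giving 5 syllables.
V1 /a/ – V2 /o/: just /p/ — single C goes to the following onset.
V2 /o/ – V3 /i/: /m/ is a single consonant, so it becomes the next onset.
V3 /i/ – V4 /o/: /pv/ splits as /p/ + /v/ (/v/ is the longest suffix that is a licit onset).
V4 /o/ – V5 /a/: /dpf/ — longest licit onset from the right is /f/, leaving /dp/ as coda.
So the parse is fa.po.mip.vodp.fadp.
Syllable 2 is /po/; it ends in its nucleus with no coda, so it is open.

open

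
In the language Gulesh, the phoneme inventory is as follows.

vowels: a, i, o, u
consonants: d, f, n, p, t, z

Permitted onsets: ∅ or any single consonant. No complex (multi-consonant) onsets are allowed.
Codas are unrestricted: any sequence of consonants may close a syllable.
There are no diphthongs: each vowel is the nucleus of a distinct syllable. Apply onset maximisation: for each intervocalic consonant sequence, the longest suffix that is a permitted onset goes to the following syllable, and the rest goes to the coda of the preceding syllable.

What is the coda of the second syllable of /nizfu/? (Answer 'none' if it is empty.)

Vowels present: i, u; each is a nucleus, giving 2 syllables.
Between /i/ (V1) and /u/ (V2): /zf/ — longest licit onset from the right is /f/, leaving /z/ as coda.
So the parse is niz.fu.
Syllable 2 is /fu/: onset /f/, nucleus /u/, coda ∅.

none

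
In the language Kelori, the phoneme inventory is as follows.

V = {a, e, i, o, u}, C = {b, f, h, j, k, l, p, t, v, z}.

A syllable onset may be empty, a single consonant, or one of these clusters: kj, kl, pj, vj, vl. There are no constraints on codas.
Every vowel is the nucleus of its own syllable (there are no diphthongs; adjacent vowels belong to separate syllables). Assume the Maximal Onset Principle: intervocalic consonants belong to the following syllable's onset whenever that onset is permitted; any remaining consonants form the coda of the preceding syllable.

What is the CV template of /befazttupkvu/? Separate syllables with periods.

Vowels present: e, a, u, u; each is a nucleus, giving 4 syllables.
Between /e/ (V1) and /a/ (V2): /f/ is a single consonant, so it becomes the next onset.
Between /a/ (V2) and /u/ (V3): cluster /ztt/ — the longest permitted-onset suffix is /t/; onset = /t/, preceding coda = /zt/.
Between /u/ (V3) and /u/ (V4): /pkv/ splits as /pk/ + /v/ (/v/ is the longest suffix that is a licit onset).
So the parse is be.fazt.tupk.vu.
Mapping each syllable to C/V: /be/ → CV, /fazt/ → CVCC, /tupk/ → CVCC, /vu/ → CV.

CV.CVCC.CVCC.CV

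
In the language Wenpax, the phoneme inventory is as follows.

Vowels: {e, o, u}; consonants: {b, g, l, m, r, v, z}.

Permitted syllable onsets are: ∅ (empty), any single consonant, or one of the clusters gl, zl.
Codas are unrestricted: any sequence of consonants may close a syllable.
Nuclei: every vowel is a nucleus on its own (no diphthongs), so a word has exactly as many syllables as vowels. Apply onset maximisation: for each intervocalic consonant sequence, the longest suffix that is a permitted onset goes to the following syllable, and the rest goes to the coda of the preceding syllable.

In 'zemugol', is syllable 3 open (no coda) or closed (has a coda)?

closed

Vowels present: e, u, o; each is a nucleus, giving 3 syllables.
σ1/σ2 boundary: just /m/ — single C goes to the following onset.
σ2/σ3 boundary: just /g/ — single C goes to the following onset.
So the parse is ze.mu.gol.
Syllable 3 is /gol/ with coda /l/, so it is closed.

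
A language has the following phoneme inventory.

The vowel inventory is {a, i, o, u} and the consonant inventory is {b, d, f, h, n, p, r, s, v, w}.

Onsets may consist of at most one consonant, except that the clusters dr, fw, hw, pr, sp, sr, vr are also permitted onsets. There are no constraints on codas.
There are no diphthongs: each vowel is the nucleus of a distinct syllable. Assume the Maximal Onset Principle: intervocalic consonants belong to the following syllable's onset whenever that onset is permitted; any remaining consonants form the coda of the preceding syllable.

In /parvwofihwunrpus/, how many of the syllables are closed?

The vowels are a, o, i, u, u — 5 nuclei, so 5 syllables.
σ1/σ2 boundary: cluster /rvw/ — the longest permitted-onset suffix is /w/; onset = /w/, preceding coda = /rv/.
σ2/σ3 boundary: /f/ is a single consonant, so it becomes the next onset.
σ3/σ4 boundary: /hw/ is a licit onset in full, so it all attaches to the next syllable.
σ4/σ5 boundary: /nrp/ splits as /nr/ + /p/ (/p/ is the longest suffix that is a licit onset).
Syllabification: parv.wo.fi.hwunr.pus.
Classifying each syllable: /parv/ (closed), /wo/ (open), /fi/ (open), /hwunr/ (closed), /pus/ (closed).
Closed syllables: 3.

3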